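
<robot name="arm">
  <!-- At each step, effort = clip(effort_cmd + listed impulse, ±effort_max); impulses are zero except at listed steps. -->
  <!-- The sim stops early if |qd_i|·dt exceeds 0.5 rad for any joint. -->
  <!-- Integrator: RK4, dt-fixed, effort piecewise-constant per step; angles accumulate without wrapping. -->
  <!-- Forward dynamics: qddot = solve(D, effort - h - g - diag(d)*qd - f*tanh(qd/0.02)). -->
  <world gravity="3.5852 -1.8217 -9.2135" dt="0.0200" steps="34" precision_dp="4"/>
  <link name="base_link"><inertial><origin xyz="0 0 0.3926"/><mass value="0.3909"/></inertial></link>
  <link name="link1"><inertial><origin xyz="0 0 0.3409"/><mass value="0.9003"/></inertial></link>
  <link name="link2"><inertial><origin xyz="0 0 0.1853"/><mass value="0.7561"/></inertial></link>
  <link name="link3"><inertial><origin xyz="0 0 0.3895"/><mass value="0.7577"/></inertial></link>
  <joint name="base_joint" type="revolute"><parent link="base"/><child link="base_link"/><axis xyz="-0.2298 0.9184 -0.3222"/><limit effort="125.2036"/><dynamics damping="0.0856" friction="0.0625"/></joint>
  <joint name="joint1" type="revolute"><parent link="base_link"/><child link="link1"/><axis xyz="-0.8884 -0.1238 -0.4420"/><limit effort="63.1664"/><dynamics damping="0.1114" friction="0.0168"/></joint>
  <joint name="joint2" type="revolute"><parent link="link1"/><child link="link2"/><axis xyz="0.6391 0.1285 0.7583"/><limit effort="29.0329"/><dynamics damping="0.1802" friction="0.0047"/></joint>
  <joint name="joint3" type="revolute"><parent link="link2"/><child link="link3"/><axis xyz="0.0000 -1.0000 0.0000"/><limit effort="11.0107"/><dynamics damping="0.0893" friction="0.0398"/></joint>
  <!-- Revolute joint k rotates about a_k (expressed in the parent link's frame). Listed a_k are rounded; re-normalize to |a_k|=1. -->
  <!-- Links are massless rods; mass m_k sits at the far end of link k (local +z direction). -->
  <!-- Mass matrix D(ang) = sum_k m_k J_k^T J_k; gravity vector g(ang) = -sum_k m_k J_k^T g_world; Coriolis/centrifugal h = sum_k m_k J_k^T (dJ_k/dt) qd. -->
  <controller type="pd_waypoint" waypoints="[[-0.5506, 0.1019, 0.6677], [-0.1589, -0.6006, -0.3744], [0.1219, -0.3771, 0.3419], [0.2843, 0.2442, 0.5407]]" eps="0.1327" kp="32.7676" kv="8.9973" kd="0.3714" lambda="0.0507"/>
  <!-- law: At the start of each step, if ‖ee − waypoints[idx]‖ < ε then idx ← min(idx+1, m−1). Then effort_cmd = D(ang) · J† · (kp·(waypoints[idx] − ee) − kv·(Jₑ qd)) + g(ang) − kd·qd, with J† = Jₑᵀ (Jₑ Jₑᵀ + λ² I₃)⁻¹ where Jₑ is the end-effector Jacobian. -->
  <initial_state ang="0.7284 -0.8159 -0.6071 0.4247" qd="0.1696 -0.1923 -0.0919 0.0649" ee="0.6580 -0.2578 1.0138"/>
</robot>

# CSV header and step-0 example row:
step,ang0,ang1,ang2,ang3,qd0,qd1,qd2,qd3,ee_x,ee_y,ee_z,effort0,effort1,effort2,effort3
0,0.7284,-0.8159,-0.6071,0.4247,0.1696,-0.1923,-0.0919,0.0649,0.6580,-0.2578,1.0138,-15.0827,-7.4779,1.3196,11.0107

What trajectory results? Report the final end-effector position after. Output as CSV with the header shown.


step,ang0,ang1,ang2,ang3,qd0,qd1,qd2,qd3,ee_x,ee_y,ee_z,effort0,effort1,effort2,effort3
1,0.7356,-0.8324,-0.6234,0.4571,0.5489,-1.4334,-1.4725,3.1466,0.6536,-0.2578,1.0097,-17.0422,-4.1378,1.5308,9.8524
2,0.7500,-0.8676,-0.6559,0.5447,0.8779,-2.0558,-1.7358,5.5720,0.6366,-0.2548,1.0020,-21.0569,0.2122,1.1901,7.6598
3,0.7687,-0.9105,-0.6884,0.6690,0.9824,-2.2341,-1.5028,6.8307,0.6093,-0.2499,0.9900,-25.1050,4.2137,0.7086,6.0728
4,0.7874,-0.9545,-0.7147,0.8101,0.8809,-2.1650,-1.1493,7.2691,0.5748,-0.2438,0.9736,-27.7519,7.2397,0.2711,4.7482
5,0.8025,-0.9959,-0.7344,0.9550,0.6230,-1.9906,-0.8543,7.2276,0.5352,-0.2368,0.9537,-28.8833,9.3328,-0.0804,3.5119
6,0.8114,-1.0335,-0.7493,1.0964,0.2593,-1.7805,-0.6616,6.9377,0.4923,-0.2292,0.9314,-28.8456,10.7386,-0.3627,2.3139
7,0.8124,-1.0668,-0.7613,1.2308,-0.1679,-1.5558,-0.5568,6.5311,0.4471,-0.2210,0.9078,-28.0196,11.6811,-0.6004,1.1638
8,0.8045,-1.0954,-0.7718,1.3566,-0.6216,-1.3111,-0.5032,6.0788,0.4007,-0.2124,0.8839,-26.7163,12.3129,-0.8118,0.0891
9,0.7875,-1.1189,-0.7816,1.4732,-1.0793,-1.0428,-0.4870,5.6064,0.3539,-0.2035,0.8602,-25.1329,12.7106,-0.9933,-0.8789
10,0.7616,-1.1367,-0.7912,1.5804,-1.5168,-0.7393,-0.4835,5.1300,0.3072,-0.1944,0.8372,-23.4104,12.9148,-1.1430,-1.7190
11,0.7272,-1.1481,-0.8008,1.6781,-1.9134,-0.3927,-0.4760,4.6562,0.2612,-0.1853,0.8155,-21.6408,12.9394,-1.2549,-2.4188
12,0.6855,-1.1521,-0.8100,1.7663,-2.2526,-0.0019,-0.4566,4.1871,0.2163,-0.1761,0.7952,-19.8783,12.7852,-1.3220,-2.9738
13,0.6377,-1.1479,-0.8189,1.8453,-2.5239,0.4237,-0.4311,3.7209,0.1729,-0.1670,0.7767,-18.1456,12.4499,-1.3357,-3.3858
14,0.5852,-1.1349,-0.8271,1.9150,-2.7193,0.8785,-0.3895,3.2599,0.1311,-0.1579,0.7603,-16.4395,11.9335,-1.3011,-3.6641
15,0.5296,-1.1127,-0.8343,1.9756,-2.8387,1.3456,-0.3347,2.8039,0.0910,-0.1486,0.7459,-14.7422,11.2404,-1.2214,-3.8204
16,0.4723,-1.0812,-0.8403,2.0271,-2.8878,1.8045,-0.2692,2.3534,0.0525,-0.1391,0.7338,-13.0250,10.3835,-1.1039,-3.8689
17,0.4146,-1.0408,-0.8448,2.0698,-2.8766,2.2336,-0.1928,1.9102,0.0154,-0.1292,0.7239,-11.2582,9.3845,-0.9591,-3.8258
18,0.3577,-0.9923,-0.8478,2.1036,-2.8174,2.6122,-0.1050,1.4779,-0.0205,-0.1189,0.7160,-9.4223,8.2741,-0.7983,-3.7079
19,0.3023,-0.9369,-0.8488,2.1290,-2.7230,2.9223,-0.0080,1.0610,-0.0556,-0.1080,0.7099,-7.5176,7.0906,-0.6302,-3.5330
20,0.2491,-0.8761,-0.8480,2.1463,-2.6055,3.1492,0.0858,0.6640,-0.0899,-0.0964,0.7051,-5.5699,5.8742,-0.4565,-3.3188
21,0.1983,-0.8117,-0.8452,2.1558,-2.4726,3.2895,0.1808,0.2952,-0.1237,-0.0843,0.7014,-3.6287,4.6802,-0.2880,-3.0850
22,0.1503,-0.7453,-0.8406,2.1584,-2.3310,3.3442,0.2698,-0.0361,-0.1570,-0.0716,0.6982,-1.7589,3.5558,-0.1267,-2.8526
23,0.1052,-0.6786,-0.8343,2.1549,-2.1849,3.3218,0.3505,-0.3144,-0.1895,-0.0584,0.6952,-0.0273,2.5450,0.0251,-2.6506
24,0.0631,-0.6130,-0.8266,2.1462,-2.0387,3.2275,0.4009,-0.5527,-0.2211,-0.0449,0.6921,1.5076,1.6595,0.1756,-2.4708
25,0.0238,-0.5500,-0.8182,2.1331,-1.8938,3.0771,0.4278,-0.7465,-0.2516,-0.0313,0.6887,2.8113,0.9173,0.3193,-2.3232
26,-0.0126,-0.4903,-0.8094,2.1167,-1.7514,2.8858,0.4353,-0.8942,-0.2807,-0.0178,0.6851,3.8703,0.3208,0.4533,-2.2133
27,-0.0462,-0.4347,-0.8007,2.0977,-1.6124,2.6679,0.4275,-0.9972,-0.3081,-0.0046,0.6811,4.6904,-0.1380,0.5757,-2.1421
28,-0.0771,-0.3837,-0.7922,2.0771,-1.4779,2.4359,0.4083,-1.0589,-0.3338,0.0082,0.6769,5.2914,-0.4739,0.6849,-2.1071
29,-0.1053,-0.3373,-0.7842,2.0557,-1.3486,2.1998,0.3813,-1.0848,-0.3575,0.0202,0.6725,5.7015,-0.7043,0.7802,-2.1034
30,-0.1310,-0.2957,-0.7768,2.0340,-1.2250,1.9673,0.3497,-1.0808,-0.3793,0.0315,0.6681,5.9514,-0.8473,0.8613,-2.1250
31,-0.1543,-0.2586,-0.7701,2.0126,-1.1077,1.7439,0.3162,-1.0533,-0.3992,0.0419,0.6638,6.0718,-0.9196,0.9282,-2.1653
32,-0.1754,-0.2258,-0.7640,1.9920,-0.9970,1.5333,0.2828,-1.0086,-0.4171,0.0514,0.6596,6.0902,-0.9364,0.9817,-2.2184
33,-0.1943,-0.1971,-0.7586,1.9723,-0.8932,1.3378,0.2509,-0.9519,-0.4332,0.0600,0.6557,-15.5499,-9.2131,2.5179,9.9212
34,-0.2136,-0.1755,-0.7567,1.9732,-1.0475,0.8289,-0.0559,1.0346,-0.4451,0.0630,0.6455,,,,
# final ee position (m): -0.4451 0.0630 0.6455


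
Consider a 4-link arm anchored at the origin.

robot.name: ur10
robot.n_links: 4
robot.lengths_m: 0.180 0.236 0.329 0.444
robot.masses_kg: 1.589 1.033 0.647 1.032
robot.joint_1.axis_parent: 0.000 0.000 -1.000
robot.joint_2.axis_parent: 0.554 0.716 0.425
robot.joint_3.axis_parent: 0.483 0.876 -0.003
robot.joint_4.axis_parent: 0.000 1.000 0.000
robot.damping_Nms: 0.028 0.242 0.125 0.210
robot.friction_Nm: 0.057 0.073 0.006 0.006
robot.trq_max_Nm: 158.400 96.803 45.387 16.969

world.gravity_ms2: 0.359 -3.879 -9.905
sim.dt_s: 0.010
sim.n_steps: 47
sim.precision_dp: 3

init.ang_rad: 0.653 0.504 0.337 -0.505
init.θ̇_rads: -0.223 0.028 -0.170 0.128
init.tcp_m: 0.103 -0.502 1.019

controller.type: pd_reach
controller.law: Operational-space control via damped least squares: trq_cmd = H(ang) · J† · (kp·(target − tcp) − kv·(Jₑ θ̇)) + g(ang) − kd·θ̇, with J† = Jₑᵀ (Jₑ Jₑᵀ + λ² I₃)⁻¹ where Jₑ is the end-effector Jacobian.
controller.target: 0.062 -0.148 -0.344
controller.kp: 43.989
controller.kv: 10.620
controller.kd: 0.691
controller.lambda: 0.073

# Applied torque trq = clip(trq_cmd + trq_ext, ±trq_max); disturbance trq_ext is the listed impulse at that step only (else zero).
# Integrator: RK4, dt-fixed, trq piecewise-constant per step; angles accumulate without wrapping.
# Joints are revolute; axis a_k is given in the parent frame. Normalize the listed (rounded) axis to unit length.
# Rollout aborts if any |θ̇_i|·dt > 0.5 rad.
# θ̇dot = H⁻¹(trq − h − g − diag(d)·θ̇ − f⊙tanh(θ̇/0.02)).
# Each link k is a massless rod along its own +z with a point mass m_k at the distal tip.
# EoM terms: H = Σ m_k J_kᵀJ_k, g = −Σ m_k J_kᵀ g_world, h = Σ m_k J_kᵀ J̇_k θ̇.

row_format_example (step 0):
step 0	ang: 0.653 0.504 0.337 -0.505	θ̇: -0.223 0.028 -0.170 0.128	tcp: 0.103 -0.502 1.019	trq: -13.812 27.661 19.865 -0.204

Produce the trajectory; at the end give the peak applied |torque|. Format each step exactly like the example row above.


step 1	ang: 0.644 0.506 0.341 -0.521	θ̇: -1.564 0.394 1.014 -3.276	tcp: 0.104 -0.501 1.017	trq: -12.242 23.982 16.543 1.635
step 2	ang: 0.624 0.513 0.352 -0.564	θ̇: -2.448 1.109 1.138 -5.240	tcp: 0.105 -0.500 1.012	trq: -11.025 20.208 13.851 1.962
step 3	ang: 0.596 0.528 0.363 -0.622	θ̇: -3.024 1.865 0.859 -6.414	tcp: 0.107 -0.500 1.004	trq: -9.998 16.266 11.276 1.536
step 4	ang: 0.564 0.550 0.369 -0.690	θ̇: -3.381 2.532 0.471 -7.126	tcp: 0.109 -0.500 0.994	trq: -9.060 12.216 8.693 0.769
step 5	ang: 0.529 0.578 0.372 -0.764	θ̇: -3.574 3.066 0.106 -7.545	tcp: 0.112 -0.501 0.980	trq: -8.165 8.220 6.154 -0.106
step 6	ang: 0.493 0.611 0.372 -0.841	θ̇: -3.640 3.460 -0.179 -7.771	tcp: 0.115 -0.502 0.965	trq: -7.296 4.459 3.757 -0.953
step 7	ang: 0.457 0.647 0.369 -0.919	θ̇: -3.610 3.736 -0.378 -7.867	tcp: 0.119 -0.503 0.947	trq: -6.449 1.066 1.598 -1.697
step 8	ang: 0.421 0.685 0.365 -0.998	θ̇: -3.508 3.924 -0.506 -7.871	tcp: 0.124 -0.503 0.926	trq: -5.628 -1.886 -0.265 -2.305
step 9	ang: 0.387 0.725 0.359 -1.076	θ̇: -3.354 4.051 -0.583 -7.812	tcp: 0.128 -0.504 0.904	trq: -4.837 -4.381 -1.812 -2.769
step 10	ang: 0.354 0.766 0.353 -1.154	θ̇: -3.163 4.141 -0.628 -7.705	tcp: 0.133 -0.504 0.880	trq: -4.080 -6.442 -3.050 -3.097
step 11	ang: 0.324 0.808 0.347 -1.230	θ̇: -2.949 4.211 -0.658 -7.564	tcp: 0.139 -0.504 0.855	trq: -3.363 -8.109 -4.005 -3.305
step 12	ang: 0.295 0.850 0.340 -1.305	θ̇: -2.719 4.272 -0.681 -7.396	tcp: 0.144 -0.503 0.829	trq: -2.690 -9.434 -4.713 -3.410
step 13	ang: 0.269 0.893 0.333 -1.378	θ̇: -2.482 4.329 -0.701 -7.207	tcp: 0.150 -0.502 0.802	trq: -2.065 -10.467 -5.212 -3.429
step 14	ang: 0.246 0.937 0.326 -1.449	θ̇: -2.240 4.385 -0.720 -7.002	tcp: 0.155 -0.500 0.774	trq: -1.491 -11.254 -5.539 -3.381
step 15	ang: 0.225 0.981 0.319 -1.518	θ̇: -1.998 4.442 -0.737 -6.785	tcp: 0.161 -0.497 0.745	trq: -0.971 -11.837 -5.727 -3.279
step 16	ang: 0.206 1.026 0.311 -1.584	θ̇: -1.757 4.499 -0.750 -6.560	tcp: 0.166 -0.493 0.716	trq: -0.505 -12.249 -5.806 -3.138
step 17	ang: 0.190 1.071 0.304 -1.649	θ̇: -1.518 4.558 -0.758 -6.329	tcp: 0.171 -0.489 0.687	trq: -0.097 -12.522 -5.799 -2.970
step 18	ang: 0.176 1.117 0.296 -1.711	θ̇: -1.283 4.617 -0.760 -6.093	tcp: 0.176 -0.484 0.658	trq: 0.253 -12.680 -5.727 -2.784
step 19	ang: 0.164 1.163 0.289 -1.771	θ̇: -1.052 4.677 -0.754 -5.855	tcp: 0.180 -0.479 0.629	trq: 0.543 -12.743 -5.607 -2.591
step 20	ang: 0.155 1.210 0.281 -1.828	θ̇: -0.826 4.736 -0.739 -5.616	tcp: 0.184 -0.473 0.600	trq: 0.773 -12.728 -5.452 -2.397
step 21	ang: 0.147 1.258 0.274 -1.883	θ̇: -0.604 4.794 -0.714 -5.377	tcp: 0.188 -0.466 0.572	trq: 0.940 -12.649 -5.272 -2.209
step 22	ang: 0.142 1.306 0.267 -1.936	θ̇: -0.388 4.852 -0.678 -5.139	tcp: 0.192 -0.459 0.543	trq: 1.046 -12.517 -5.077 -2.033
step 23	ang: 0.140 1.355 0.261 -1.986	θ̇: -0.176 4.907 -0.633 -4.902	tcp: 0.195 -0.452 0.516	trq: 1.088 -12.341 -4.873 -1.873
step 24	ang: 0.139 1.404 0.255 -2.034	θ̇: 0.029 4.962 -0.578 -4.667	tcp: 0.197 -0.445 0.488	trq: 1.070 -12.129 -4.664 -1.732
step 25	ang: 0.140 1.454 0.249 -2.079	θ̇: 0.226 5.015 -0.518 -4.432	tcp: 0.199 -0.437 0.462	trq: 0.998 -11.888 -4.453 -1.614
step 26	ang: 0.143 1.504 0.244 -2.122	θ̇: 0.419 5.064 -0.447 -4.201	tcp: 0.201 -0.429 0.436	trq: 0.867 -11.621 -4.246 -1.520
step 27	ang: 0.149 1.555 0.240 -2.163	θ̇: 0.606 5.109 -0.364 -3.974	tcp: 0.202 -0.421 0.410	trq: 0.677 -11.330 -4.044 -1.450
step 28	ang: 0.156 1.607 0.237 -2.202	θ̇: 0.789 5.151 -0.273 -3.749	tcp: 0.203 -0.413 0.386	trq: 0.432 -11.021 -3.848 -1.408
step 29	ang: 0.164 1.658 0.235 -2.238	θ̇: 0.966 5.189 -0.175 -3.527	tcp: 0.204 -0.405 0.362	trq: 0.137 -10.696 -3.660 -1.392
step 30	ang: 0.175 1.710 0.234 -2.272	θ̇: 1.137 5.222 -0.070 -3.308	tcp: 0.204 -0.397 0.338	trq: -0.203 -10.358 -3.479 -1.403
step 31	ang: 0.187 1.763 0.234 -2.304	θ̇: 1.302 5.250 0.037 -3.091	tcp: 0.203 -0.390 0.315	trq: -0.580 -10.010 -3.305 -1.442
step 32	ang: 0.201 1.815 0.234 -2.334	θ̇: 1.460 5.274 0.144 -2.876	tcp: 0.203 -0.382 0.293	trq: -0.986 -9.655 -3.137 -1.508
step 33	ang: 0.216 1.868 0.236 -2.362	θ̇: 1.611 5.290 0.254 -2.664	tcp: 0.202 -0.375 0.272	trq: -1.408 -9.293 -2.980 -1.599
step 34	ang: 0.233 1.921 0.240 -2.388	θ̇: 1.755 5.299 0.365 -2.455	tcp: 0.200 -0.368 0.251	trq: -1.836 -8.929 -2.833 -1.714
step 35	ang: 0.251 1.974 0.244 -2.411	θ̇: 1.889 5.300 0.473 -2.248	tcp: 0.199 -0.361 0.231	trq: -2.258 -8.563 -2.697 -1.852
step 36	ang: 0.271 2.027 0.249 -2.433	θ̇: 2.014 5.291 0.578 -2.044	tcp: 0.197 -0.354 0.211	trq: -2.659 -8.201 -2.571 -2.011
step 37	ang: 0.292 2.080 0.255 -2.452	θ̇: 2.127 5.273 0.676 -1.842	tcp: 0.195 -0.348 0.192	trq: -3.028 -7.844 -2.458 -2.189
step 38	ang: 0.313 2.133 0.262 -2.469	θ̇: 2.226 5.243 0.766 -1.642	tcp: 0.192 -0.342 0.174	trq: -3.351 -7.497 -2.358 -2.383
step 39	ang: 0.336 2.185 0.271 -2.485	θ̇: 2.310 5.200 0.844 -1.445	tcp: 0.190 -0.336 0.156	trq: -3.615 -7.161 -2.270 -2.592
step 40	ang: 0.359 2.237 0.279 -2.498	θ̇: 2.376 5.144 0.908 -1.250	tcp: 0.187 -0.330 0.138	trq: -3.812 -6.840 -2.196 -2.813
step 41	ang: 0.383 2.288 0.289 -2.510	θ̇: 2.422 5.073 0.956 -1.059	tcp: 0.185 -0.324 0.121	trq: -3.932 -6.535 -2.135 -3.041
step 42	ang: 0.408 2.338 0.298 -2.520	θ̇: 2.444 4.986 0.985 -0.870	tcp: 0.182 -0.319 0.104	trq: -3.971 -6.248 -2.087 -3.274
step 43	ang: 0.432 2.387 0.308 -2.527	θ̇: 2.440 4.882 0.993 -0.686	tcp: 0.180 -0.314 0.088	trq: -3.927 -5.978 -2.050 -3.508
step 44	ang: 0.457 2.436 0.318 -2.533	θ̇: 2.409 4.759 0.980 -0.507	tcp: 0.177 -0.309 0.072	trq: -3.802 -5.724 -2.023 -3.739
step 45	ang: 0.480 2.482 0.328 -2.538	θ̇: 2.348 4.619 0.944 -0.334	tcp: 0.175 -0.304 0.057	trq: -3.601 -5.486 -2.004 -3.963
step 46	ang: 0.503 2.528 0.337 -2.540	θ̇: 2.260 4.461 0.888 -0.168	tcp: 0.173 -0.299 0.042	trq: -3.337 -5.260 -1.993 -4.176
step 47	ang: 0.526 2.572 0.346 -2.541	θ̇: 2.145 4.287 0.815 -0.012	tcp: 0.171 -0.294 0.028
max |trq| (N·m): 27.661


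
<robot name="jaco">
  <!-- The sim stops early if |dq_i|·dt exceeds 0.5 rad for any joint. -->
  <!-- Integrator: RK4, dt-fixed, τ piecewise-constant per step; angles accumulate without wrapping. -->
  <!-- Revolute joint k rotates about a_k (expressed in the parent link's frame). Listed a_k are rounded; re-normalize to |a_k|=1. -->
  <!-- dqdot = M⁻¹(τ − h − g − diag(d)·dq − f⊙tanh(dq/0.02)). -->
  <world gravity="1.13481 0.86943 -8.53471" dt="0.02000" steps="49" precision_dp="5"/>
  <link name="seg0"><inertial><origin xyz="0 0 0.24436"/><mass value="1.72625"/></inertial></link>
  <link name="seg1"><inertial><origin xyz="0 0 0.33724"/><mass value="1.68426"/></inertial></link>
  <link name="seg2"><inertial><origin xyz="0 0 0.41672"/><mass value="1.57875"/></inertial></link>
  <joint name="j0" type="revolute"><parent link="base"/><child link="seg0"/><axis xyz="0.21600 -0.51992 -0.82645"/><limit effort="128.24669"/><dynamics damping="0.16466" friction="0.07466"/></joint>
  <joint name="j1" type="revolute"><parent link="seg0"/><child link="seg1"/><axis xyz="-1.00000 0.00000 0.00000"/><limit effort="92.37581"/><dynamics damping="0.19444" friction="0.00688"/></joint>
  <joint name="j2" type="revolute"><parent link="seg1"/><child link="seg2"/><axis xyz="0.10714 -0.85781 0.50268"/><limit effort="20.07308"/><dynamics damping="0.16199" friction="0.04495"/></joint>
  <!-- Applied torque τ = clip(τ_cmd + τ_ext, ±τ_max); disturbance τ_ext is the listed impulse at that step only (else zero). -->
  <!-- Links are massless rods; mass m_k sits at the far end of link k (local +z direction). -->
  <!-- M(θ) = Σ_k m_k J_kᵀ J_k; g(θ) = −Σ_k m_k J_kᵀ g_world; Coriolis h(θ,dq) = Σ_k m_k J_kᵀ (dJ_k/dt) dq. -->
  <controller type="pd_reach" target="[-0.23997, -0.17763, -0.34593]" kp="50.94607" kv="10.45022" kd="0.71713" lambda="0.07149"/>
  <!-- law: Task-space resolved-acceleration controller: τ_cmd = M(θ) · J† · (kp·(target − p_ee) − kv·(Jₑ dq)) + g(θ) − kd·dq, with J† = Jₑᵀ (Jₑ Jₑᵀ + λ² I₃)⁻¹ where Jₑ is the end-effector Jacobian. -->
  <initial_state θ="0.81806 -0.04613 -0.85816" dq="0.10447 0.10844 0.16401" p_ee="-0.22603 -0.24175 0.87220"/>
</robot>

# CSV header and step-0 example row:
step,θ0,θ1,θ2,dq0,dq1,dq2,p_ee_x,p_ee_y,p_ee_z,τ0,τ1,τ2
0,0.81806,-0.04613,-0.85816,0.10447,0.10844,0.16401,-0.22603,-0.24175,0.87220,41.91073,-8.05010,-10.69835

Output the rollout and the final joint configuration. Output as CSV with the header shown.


step,θ0,θ1,θ2,dq0,dq1,dq2,p_ee_x,p_ee_y,p_ee_z,τ0,τ1,τ2
1,0.85394,-0.01849,-0.91214,3.42221,2.66037,-5.40569,-0.22817,-0.24090,0.86351,28.36529,-4.56200,-5.47283
2,0.94107,0.05232,-1.04780,5.22279,4.43144,-7.99639,-0.23396,-0.24136,0.83860,12.74303,0.71332,-4.19068
3,1.05300,0.15368,-1.21829,5.91955,5.69189,-8.97798,-0.24553,-0.24199,0.80195,-0.59900,5.59634,-3.41534
4,1.17055,0.27579,-1.40151,5.78353,6.49165,-9.36145,-0.26222,-0.24186,0.75701,-9.78576,8.87131,-1.77828
5,1.27794,0.40924,-1.59212,4.87186,6.81420,-9.80748,-0.28188,-0.24002,0.70641,-14.53097,9.81479,0.88787
6,1.35848,0.54342,-1.79609,3.02812,6.54254,-10.79969,-0.30183,-0.23541,0.65212,-15.23957,7.97834,4.32274
7,1.39104,0.66388,-2.02754,-0.00145,5.40555,-12.64138,-0.31981,-0.22650,0.59606,-12.75961,3.17246,8.21383
8,1.35397,0.75034,-2.29936,-3.81892,3.15132,-14.70310,-0.33531,-0.21136,0.54212,-8.75511,-3.83027,11.85116
9,1.25331,0.78488,-2.59174,-5.83458,0.43784,-14.17722,-0.35071,-0.19057,0.49784,-5.86811,-10.91259,13.16489
10,1.15190,0.77500,-2.83156,-3.74904,-1.10457,-9.30967,-0.36868,-0.17064,0.46832,-4.77337,-16.21104,10.49201
11,1.10245,0.74488,-2.97221,-1.11368,-1.77464,-4.71722,-0.38776,-0.15767,0.44753,-4.03173,-16.88743,7.05864
12,1.09082,0.70195,-3.04572,-0.08341,-2.50160,-2.69050,-0.40598,-0.15220,0.42699,-3.69330,-14.36314,5.24385
13,1.09245,0.64475,-3.09066,0.22187,-3.21947,-1.84105,-0.42280,-0.15244,0.40316,-3.73420,-11.24916,4.30125
14,1.09821,0.57435,-3.12256,0.35048,-3.82188,-1.35857,-0.43783,-0.15664,0.37535,-4.04169,-8.31322,3.67575
15,1.10575,0.49302,-3.14681,0.40516,-4.31320,-1.06815,-0.45050,-0.16337,0.34361,-4.51980,-5.61198,3.25002
16,1.11403,0.40286,-3.16643,0.42601,-4.70477,-0.89175,-0.46020,-0.17139,0.30828,-5.09867,-3.09382,2.96155
17,1.12261,0.30580,-3.18317,0.43646,-5.00399,-0.78014,-0.46635,-0.17966,0.26992,-5.72477,-0.70125,2.76410
18,1.13143,0.20364,-3.19803,0.44871,-5.21558,-0.70391,-0.46851,-0.18730,0.22927,-6.35455,1.60316,2.62708
19,1.14058,0.09809,-3.21153,0.46866,-5.34230,-0.64585,-0.46641,-0.19358,0.18721,-6.95420,3.82988,2.53141
20,1.15024,-0.00915,-3.22394,0.49866,-5.38601,-0.59649,-0.46002,-0.19797,0.14473,-7.49990,5.96385,2.46613
21,1.16062,-0.11647,-3.23539,0.53910,-5.34878,-0.55110,-0.44953,-0.20010,0.10288,-7.97572,7.96996,2.42562
22,1.17192,-0.22226,-3.24594,0.58945,-5.23380,-0.50754,-0.43540,-0.19981,0.06262,-8.36998,9.80091,2.40733
23,1.18431,-0.32503,-3.25562,0.64883,-5.04600,-0.46469,-0.41825,-0.19712,0.02482,-8.67224,11.40615,2.40999
24,1.19798,-0.42339,-3.26443,0.71653,-4.79240,-0.42148,-0.39886,-0.19223,-0.00984,-8.87237,12.74056,2.43245
25,1.21308,-0.51612,-3.27237,0.79209,-4.48202,-0.37642,-0.37809,-0.18546,-0.04092,-8.96179,13.77140,2.47311
26,1.22977,-0.60219,-3.27937,0.87547,-4.12553,-0.32755,-0.35676,-0.17724,-0.06821,-8.93593,14.48254,2.52986
27,1.24821,-0.68078,-3.28534,0.96694,-3.73467,-0.27268,-0.33566,-0.16803,-0.09171,-8.79653,14.87575,2.60019
28,1.26857,-0.75134,-3.29013,1.06702,-3.32161,-0.20961,-0.31542,-0.15828,-0.11163,-8.55301,14.96915,2.68145
29,1.29102,-0.81354,-3.29357,1.17627,-2.89831,-0.13643,-0.29654,-0.14840,-0.12827,-8.22197,14.79368,2.77097
30,1.31575,-0.86729,-3.29543,1.29509,-2.47595,-0.05166,-0.27939,-0.13872,-0.14204,-7.82489,14.38851,2.86608
31,1.34294,-0.91270,-3.29550,1.42188,-2.06530,0.04042,-0.26416,-0.12949,-0.15336,-7.39899,13.79749,2.97585
32,1.37273,-0.95011,-3.29368,1.55603,-1.67494,0.14078,-0.25096,-0.12088,-0.16266,-6.96916,13.06371,3.09624
33,1.40529,-0.97997,-3.28969,1.69866,-1.31134,0.25709,-0.23976,-0.11297,-0.17032,-6.52802,12.22474,3.20599
34,1.44078,-1.00290,-3.28323,1.84887,-0.98074,0.38848,-0.23049,-0.10583,-0.17667,-6.08164,11.31384,3.30313
35,1.47934,-1.01959,-3.27401,2.00604,-0.68819,0.53415,-0.22301,-0.09948,-0.18199,-5.63062,10.35762,3.38503
36,1.52112,-1.03084,-3.26173,2.16990,-0.43779,0.69331,-0.21714,-0.09387,-0.18650,-5.17165,9.37569,3.44854
37,1.56623,-1.03754,-3.24615,2.34057,-0.23300,0.86517,-0.21271,-0.08896,-0.19041,-4.70016,8.38097,3.49016
38,1.61484,-1.04063,-3.22701,2.51850,-0.07694,1.04880,-0.20955,-0.08469,-0.19387,-4.21365,7.38031,3.50609
39,1.66707,-1.04111,-3.20409,2.70413,0.02724,1.24300,-0.20747,-0.08098,-0.19701,-3.71580,6.37650,3.49230
40,1.72310,-1.04006,-3.17720,2.89750,0.07603,1.44606,-0.20632,-0.07776,-0.19995,-3.22047,5.37051,3.44455
41,1.78307,-1.03861,-3.14618,3.09784,0.06675,1.65558,-0.20594,-0.07494,-0.20281,-2.75432,4.35790,3.35813
42,1.84709,-1.03795,-3.11095,3.30268,-0.00383,1.86788,-0.20622,-0.07246,-0.20569,-2.35983,3.33979,3.22797
43,1.91521,-1.03934,-3.07149,3.50732,-0.13788,2.07763,-0.20703,-0.07023,-0.20869,-2.09254,2.32180,3.04864
44,1.98735,-1.04406,-3.02794,3.70446,-0.33678,2.27761,-0.20827,-0.06818,-0.21192,-2.01296,1.32345,2.81465
45,2.06326,-1.05338,-2.98058,3.88469,-0.59792,2.45888,-0.20983,-0.06623,-0.21547,-2.17233,0.36980,2.52088
46,2.14250,-1.06849,-2.92988,4.03762,-0.91379,2.61161,-0.21158,-0.06429,-0.21942,-2.59577,-0.51052,2.16317
47,2.22442,-1.09034,-2.87651,4.15375,-1.27124,2.72643,-0.21340,-0.06231,-0.22383,-3.26883,-1.29281,1.73933
48,2.30823,-1.11959,-2.82131,4.22655,-1.65200,2.79601,-0.21513,-0.06023,-0.22870,-4.13483,-1.96431,1.25052
49,2.39302,-1.15650,-2.76522,4.25400,-2.03477,2.81628,-0.21661,-0.05804,-0.23402,,,
# final θ (rad): 2.39302 -1.15650 -2.76522


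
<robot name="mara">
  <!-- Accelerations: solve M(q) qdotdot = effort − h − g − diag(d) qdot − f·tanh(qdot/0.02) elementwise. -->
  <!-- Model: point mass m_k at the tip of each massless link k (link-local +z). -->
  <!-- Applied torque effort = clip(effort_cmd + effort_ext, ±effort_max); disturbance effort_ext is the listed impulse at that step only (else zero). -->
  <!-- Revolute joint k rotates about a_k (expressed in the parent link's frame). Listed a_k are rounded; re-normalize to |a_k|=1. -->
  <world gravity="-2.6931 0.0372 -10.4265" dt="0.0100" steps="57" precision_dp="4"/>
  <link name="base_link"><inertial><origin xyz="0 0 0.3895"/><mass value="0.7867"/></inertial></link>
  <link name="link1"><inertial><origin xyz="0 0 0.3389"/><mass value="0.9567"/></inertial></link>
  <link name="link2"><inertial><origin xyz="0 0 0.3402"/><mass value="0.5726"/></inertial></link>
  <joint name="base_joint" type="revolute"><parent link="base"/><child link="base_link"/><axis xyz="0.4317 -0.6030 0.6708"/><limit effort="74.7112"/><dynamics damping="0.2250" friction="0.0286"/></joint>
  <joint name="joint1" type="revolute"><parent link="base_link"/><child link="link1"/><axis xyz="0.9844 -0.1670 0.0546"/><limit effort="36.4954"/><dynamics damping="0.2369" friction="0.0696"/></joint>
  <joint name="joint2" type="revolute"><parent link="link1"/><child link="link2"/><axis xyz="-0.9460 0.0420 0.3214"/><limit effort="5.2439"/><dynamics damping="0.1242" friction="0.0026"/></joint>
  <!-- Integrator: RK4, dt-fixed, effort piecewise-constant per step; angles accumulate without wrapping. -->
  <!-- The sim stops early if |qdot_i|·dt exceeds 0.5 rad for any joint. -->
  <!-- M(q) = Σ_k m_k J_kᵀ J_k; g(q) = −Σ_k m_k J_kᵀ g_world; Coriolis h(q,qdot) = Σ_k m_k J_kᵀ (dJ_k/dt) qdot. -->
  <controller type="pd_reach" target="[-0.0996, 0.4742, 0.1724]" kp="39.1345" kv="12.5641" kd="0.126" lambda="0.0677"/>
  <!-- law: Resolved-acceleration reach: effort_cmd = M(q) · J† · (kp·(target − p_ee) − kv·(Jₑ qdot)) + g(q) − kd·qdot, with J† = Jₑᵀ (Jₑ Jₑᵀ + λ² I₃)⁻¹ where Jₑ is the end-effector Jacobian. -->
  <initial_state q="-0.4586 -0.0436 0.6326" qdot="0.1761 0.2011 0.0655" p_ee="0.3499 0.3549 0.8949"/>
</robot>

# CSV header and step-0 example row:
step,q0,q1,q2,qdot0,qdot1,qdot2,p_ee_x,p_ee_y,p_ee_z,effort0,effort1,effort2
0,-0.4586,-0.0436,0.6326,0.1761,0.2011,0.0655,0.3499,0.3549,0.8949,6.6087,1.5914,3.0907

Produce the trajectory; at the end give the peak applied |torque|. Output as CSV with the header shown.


step,q0,q1,q2,qdot0,qdot1,qdot2,p_ee_x,p_ee_y,p_ee_z,effort0,effort1,effort2
1,-0.4571,-0.0390,0.6415,0.1237,0.7167,1.6919,0.3475,0.3544,0.8951,5.9946,1.9601,2.3803
2,-0.4561,-0.0298,0.6648,0.0890,1.1072,2.9510,0.3439,0.3549,0.8935,5.2657,2.1079,1.8306
3,-0.4553,-0.0173,0.6992,0.0655,1.3907,3.9045,0.3394,0.3562,0.8904,4.4743,2.0779,1.4003
4,-0.4547,-0.0024,0.7418,0.0499,1.5826,4.6067,0.3339,0.3581,0.8860,3.6723,1.9203,1.0572
5,-0.4543,0.0140,0.7904,0.0406,1.6961,5.1046,0.3277,0.3603,0.8806,2.9028,1.6848,0.7761
6,-0.4539,0.0313,0.8431,0.0371,1.7436,5.4391,0.3208,0.3627,0.8741,2.1962,1.4136,0.5381
7,-0.4535,0.0487,0.8986,0.0389,1.7362,5.6454,0.3133,0.3653,0.8669,1.5698,1.1390,0.3297
8,-0.4531,0.0658,0.9556,0.0455,1.6841,5.7528,0.3053,0.3679,0.8588,1.0299,0.8822,0.1414
9,-0.4526,0.0822,1.0132,0.0564,1.5964,5.7854,0.2969,0.3705,0.8502,0.5747,0.6554,-0.0331
10,-0.4519,0.0975,1.0710,0.0709,1.4806,5.7622,0.2882,0.3731,0.8409,0.1978,0.4639,-0.1976
11,-0.4511,0.1116,1.1282,0.0884,1.3430,5.6978,0.2793,0.3756,0.8311,-0.1096,0.3084,-0.3544
12,-0.4501,0.1243,1.1847,0.1082,1.1889,5.6033,0.2702,0.3781,0.8208,-0.3572,0.1870,-0.5045
13,-0.4490,0.1353,1.2401,0.1298,1.0222,5.4869,0.2610,0.3806,0.8101,-0.5541,0.0963,-0.6482
14,-0.4475,0.1447,1.2943,0.1527,0.8463,5.3545,0.2517,0.3829,0.7991,-0.7088,0.0324,-0.7854
15,-0.4459,0.1522,1.3471,0.1764,0.6638,5.2106,0.2424,0.3852,0.7877,-0.8286,-0.0083,-0.9159
16,-0.4440,0.1579,1.3984,0.2004,0.4767,5.0581,0.2331,0.3874,0.7761,-0.9196,-0.0295,-1.0390
17,-0.4419,0.1617,1.4482,0.2245,0.2867,4.8993,0.2239,0.3895,0.7642,-0.9869,-0.0341,-1.1544
18,-0.4395,0.1636,1.4964,0.2483,0.0953,4.7358,0.2148,0.3915,0.7522,-1.0346,-0.0244,-1.2615
19,-0.4369,0.1636,1.5429,0.2687,-0.0891,4.5756,0.2057,0.3934,0.7400,-1.0659,-0.0112,-1.3606
20,-0.4341,0.1619,1.5878,0.2859,-0.2666,4.4178,0.1968,0.3952,0.7278,-1.0836,0.0045,-1.4512
21,-0.4312,0.1583,1.6312,0.3032,-0.4447,4.2550,0.1881,0.3967,0.7154,-1.0894,0.0313,-1.5321
22,-0.4281,0.1530,1.6729,0.3205,-0.6223,4.0882,0.1795,0.3982,0.7031,-1.0844,0.0685,-1.6032
23,-0.4248,0.1459,1.7129,0.3374,-0.7982,3.9183,0.1710,0.3995,0.6907,-1.0694,0.1153,-1.6646
24,-0.4213,0.1370,1.7512,0.3537,-0.9714,3.7459,0.1628,0.4006,0.6784,-1.0448,0.1714,-1.7163
25,-0.4177,0.1264,1.7878,0.3694,-1.1411,3.5716,0.1548,0.4016,0.6661,-1.0108,0.2366,-1.7583
26,-0.4139,0.1142,1.8227,0.3844,-1.3063,3.3960,0.1469,0.4025,0.6539,-0.9673,0.3108,-1.7908
27,-0.4100,0.1003,1.8557,0.3985,-1.4663,3.2194,0.1393,0.4032,0.6419,-0.9141,0.3941,-1.8140
28,-0.4060,0.0849,1.8870,0.4118,-1.6203,3.0423,0.1319,0.4039,0.6300,-0.8508,0.4866,-1.8283
29,-0.4018,0.0680,1.9166,0.4242,-1.7676,2.8651,0.1248,0.4044,0.6183,-0.7771,0.5884,-1.8340
30,-0.3975,0.0496,1.9443,0.4358,-1.9075,2.6882,0.1178,0.4048,0.6067,-0.6929,0.6996,-1.8314
31,-0.3931,0.0299,1.9703,0.4465,-2.0394,2.5121,0.1111,0.4052,0.5954,-0.5978,0.8202,-1.8211
32,-0.3886,0.0088,1.9946,0.4564,-2.1628,2.3372,0.1046,0.4054,0.5842,-0.4918,0.9501,-1.8035
33,-0.3840,-0.0134,2.0171,0.4655,-2.2771,2.1639,0.0984,0.4057,0.5732,-0.3751,1.0892,-1.7791
34,-0.3793,-0.0367,2.0379,0.4738,-2.3819,1.9928,0.0924,0.4058,0.5625,-0.2480,1.2370,-1.7487
35,-0.3745,-0.0609,2.0570,0.4815,-2.4768,1.8242,0.0866,0.4060,0.5520,-0.1109,1.3932,-1.7127
36,-0.3696,-0.0861,2.0744,0.4886,-2.5615,1.6586,0.0811,0.4061,0.5416,0.0351,1.5571,-1.6718
37,-0.3647,-0.1121,2.0902,0.4951,-2.6358,1.4965,0.0758,0.4062,0.5315,0.1891,1.7279,-1.6266
38,-0.3597,-0.1388,2.1044,0.5012,-2.6996,1.3383,0.0706,0.4063,0.5217,0.3496,1.9045,-1.5779
39,-0.3547,-0.1660,2.1170,0.5070,-2.7528,1.1844,0.0657,0.4064,0.5120,0.5153,2.0860,-1.5262
40,-0.3496,-0.1938,2.1281,0.5124,-2.7955,1.0351,0.0610,0.4065,0.5025,0.6842,2.2711,-1.4721
41,-0.3445,-0.2219,2.1378,0.5176,-2.8279,0.8908,0.0565,0.4066,0.4932,0.8544,2.4585,-1.4165
42,-0.3393,-0.2503,2.1460,0.5228,-2.8501,0.7518,0.0521,0.4068,0.4841,1.0241,2.6470,-1.3597
43,-0.3340,-0.2788,2.1528,0.5279,-2.8626,0.6184,0.0480,0.4069,0.4752,1.1912,2.8350,-1.3025
44,-0.3287,-0.3075,2.1584,0.5330,-2.8658,0.4908,0.0440,0.4071,0.4665,1.3536,3.0213,-1.2453
45,-0.3234,-0.3361,2.1627,0.5383,-2.8601,0.3691,0.0401,0.4073,0.4580,1.5095,3.2046,-1.1886
46,-0.3180,-0.3646,2.1658,0.5437,-2.8460,0.2534,0.0364,0.4075,0.4496,1.6571,3.3836,-1.1330
47,-0.3125,-0.3930,2.1678,0.5494,-2.8242,0.1440,0.0328,0.4078,0.4415,1.7947,3.5572,-1.0788
48,-0.3070,-0.4211,2.1688,0.5553,-2.7953,0.0407,0.0294,0.4080,0.4335,1.9210,3.7244,-1.0264
49,-0.3014,-0.4488,2.1687,0.5614,-2.7598,-0.0557,0.0260,0.4083,0.4256,2.0347,3.8844,-0.9765
50,-0.2958,-0.4762,2.1677,0.5677,-2.7185,-0.1456,0.0228,0.4085,0.4180,2.1348,4.0364,-0.9293
51,-0.2900,-0.5032,2.1658,0.5744,-2.6721,-0.2296,0.0197,0.4088,0.4105,2.2210,4.1798,-0.8844
52,-0.2843,-0.5296,2.1631,0.5814,-2.6213,-0.3078,0.0167,0.4091,0.4032,2.2927,4.3143,-0.8421
53,-0.2784,-0.5556,2.1597,0.5887,-2.5668,-0.3803,0.0137,0.4093,0.3961,2.3500,4.4396,-0.8026
54,-0.2725,-0.5809,2.1556,0.5962,-2.5091,-0.4473,0.0108,0.4096,0.3891,2.3928,4.5556,-0.7659
55,-0.2665,-0.6057,2.1508,0.6040,-2.4489,-0.5089,0.0080,0.4099,0.3823,2.4214,4.6624,-0.7321
56,-0.2604,-0.6299,2.1454,0.6118,-2.3866,-0.5654,0.0053,0.4101,0.3758,2.4364,4.7600,-0.7010
57,-0.2543,-0.6534,2.1395,0.6198,-2.3229,-0.6168,0.0026,0.4104,0.3693,,,
# max |effort| (N·m): 6.6087


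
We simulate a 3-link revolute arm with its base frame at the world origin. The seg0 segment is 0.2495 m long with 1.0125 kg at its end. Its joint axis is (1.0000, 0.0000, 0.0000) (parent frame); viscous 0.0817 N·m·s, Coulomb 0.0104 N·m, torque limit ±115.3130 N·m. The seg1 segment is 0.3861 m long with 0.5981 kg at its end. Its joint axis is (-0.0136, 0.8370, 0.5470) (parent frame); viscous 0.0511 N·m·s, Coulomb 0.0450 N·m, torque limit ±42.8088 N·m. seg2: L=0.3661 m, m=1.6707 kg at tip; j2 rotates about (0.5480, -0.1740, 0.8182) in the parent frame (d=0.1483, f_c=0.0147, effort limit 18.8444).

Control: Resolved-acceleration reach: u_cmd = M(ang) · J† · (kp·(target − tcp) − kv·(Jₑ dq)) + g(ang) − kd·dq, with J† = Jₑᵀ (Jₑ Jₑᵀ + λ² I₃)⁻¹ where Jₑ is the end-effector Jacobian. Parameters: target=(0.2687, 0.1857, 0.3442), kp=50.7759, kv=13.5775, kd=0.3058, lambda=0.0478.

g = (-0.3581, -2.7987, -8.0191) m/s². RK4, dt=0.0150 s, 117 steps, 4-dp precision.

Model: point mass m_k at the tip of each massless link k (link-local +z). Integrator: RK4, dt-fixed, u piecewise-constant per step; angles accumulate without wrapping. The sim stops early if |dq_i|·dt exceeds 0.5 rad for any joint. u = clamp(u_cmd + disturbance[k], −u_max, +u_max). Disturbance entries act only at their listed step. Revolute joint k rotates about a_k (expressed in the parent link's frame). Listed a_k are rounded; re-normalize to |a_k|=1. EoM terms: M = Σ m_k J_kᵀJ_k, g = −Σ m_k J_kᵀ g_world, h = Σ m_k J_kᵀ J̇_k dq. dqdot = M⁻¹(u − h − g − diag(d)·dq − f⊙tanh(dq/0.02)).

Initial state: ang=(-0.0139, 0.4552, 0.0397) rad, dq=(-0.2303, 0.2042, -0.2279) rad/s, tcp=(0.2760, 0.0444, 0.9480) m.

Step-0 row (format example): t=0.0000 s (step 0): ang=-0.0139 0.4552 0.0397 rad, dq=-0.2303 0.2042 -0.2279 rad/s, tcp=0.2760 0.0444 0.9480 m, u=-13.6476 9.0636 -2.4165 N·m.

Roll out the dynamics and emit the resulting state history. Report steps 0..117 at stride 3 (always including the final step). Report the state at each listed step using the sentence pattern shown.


t=0.0450 s (step 3): ang=-0.0271 0.4776 0.0349 rad, dq=-0.3268 0.7357 -0.0921 rad/s, tcp=0.2887 0.0615 0.9418 m, u=-8.3071 2.8012 -1.4945 N·m.
t=0.0900 s (step 6): ang=-0.0414 0.5170 0.0270 rad, dq=-0.2940 0.9876 -0.2840 rad/s, tcp=0.3105 0.0830 0.9305 m, u=-4.6510 -0.7366 -0.8856 N·m.
t=0.1350 s (step 9): ang=-0.0519 0.5644 0.0053 rad, dq=-0.1561 1.1056 -0.7222 rad/s, tcp=0.3359 0.1054 0.9158 m, u=-1.6595 -2.8876 -0.4804 N·m.
t=0.1800 s (step 12): ang=-0.0531 0.6156 -0.0450 rad, dq=0.1306 1.1663 -1.5870 rad/s, tcp=0.3621 0.1264 0.8986 m, u=1.3874 -4.3688 -0.1438 N·m.
t=0.2250 s (step 15): ang=-0.0368 0.6688 -0.1479 rad, dq=0.6235 1.1886 -3.0767 rad/s, tcp=0.3874 0.1437 0.8791 m, u=4.2689 -5.5116 0.1757 N·m.
t=0.2700 s (step 18): ang=0.0049 0.7209 -0.3273 rad, dq=1.2182 1.1016 -4.8579 rad/s, tcp=0.4101 0.1551 0.8563 m, u=4.1419 -6.0054 0.3156 N·m.
t=0.3150 s (step 21): ang=0.0681 0.7652 -0.5709 rad, dq=1.5229 0.8370 -5.7984 rad/s, tcp=0.4288 0.1589 0.8287 m, u=-0.2883 -5.3287 0.2277 N·m.
t=0.3600 s (step 24): ang=0.1349 0.7949 -0.8318 rad, dq=1.3927 0.4612 -5.7425 rad/s, tcp=0.4430 0.1574 0.7973 m, u=-4.7163 -4.2470 0.3752 N·m.
t=0.4050 s (step 27): ang=0.1888 0.8059 -1.0807 rad, dq=0.9732 0.0001 -5.3568 rad/s, tcp=0.4536 0.1545 0.7648 m, u=-7.3765 -3.5579 0.9059 N·m.
t=0.4500 s (step 30): ang=0.2194 0.7944 -1.3111 rad, dq=0.3608 -0.5497 -4.9598 rad/s, tcp=0.4615 0.1534 0.7336 m, u=-8.9489 -3.3537 1.6002 N·m.
t=0.4950 s (step 33): ang=0.2189 0.7553 -1.5282 rad, dq=-0.4023 -1.2038 -4.7461 rad/s, tcp=0.4677 0.1560 0.7055 m, u=-9.7751 -3.3505 2.2478 N·m.
t=0.5400 s (step 36): ang=0.1828 0.6878 -1.7394 rad, dq=-1.1979 -1.7665 -4.6780 rad/s, tcp=0.4723 0.1630 0.6814 m, u=-9.5802 -3.5186 2.6577 N·m.
t=0.5850 s (step 39): ang=0.1126 0.6002 -1.9515 rad, dq=-1.9028 -2.0851 -4.7914 rad/s, tcp=0.4753 0.1742 0.6612 m, u=-8.7446 -3.9292 2.7239 N·m.
t=0.6300 s (step 42): ang=0.0131 0.5041 -2.1747 rad, dq=-2.5065 -2.1394 -5.1712 rad/s, tcp=0.4760 0.1890 0.6441 m, u=-7.7093 -4.3148 2.3919 N·m.
t=0.6750 s (step 45): ang=-0.1111 0.4128 -2.4202 rad, dq=-2.9828 -1.8460 -5.7420 rad/s, tcp=0.4738 0.2070 0.6294 m, u=-5.7874 -4.3461 1.6462 N·m.
t=0.7200 s (step 48): ang=-0.2511 0.3445 -2.6891 rad, dq=-3.1727 -1.1305 -6.1198 rad/s, tcp=0.4692 0.2282 0.6166 m, u=-1.7460 -4.0890 0.5733 N·m.
t=0.7650 s (step 51): ang=-0.3883 0.3140 -2.9563 rad, dq=-2.8248 -0.2449 -5.5172 rad/s, tcp=0.4642 0.2528 0.6050 m, u=5.1795 -4.2478 -0.6777 N·m.
t=0.8100 s (step 54): ang=-0.4954 0.3159 -3.1584 rad, dq=-1.8692 0.2176 -3.2312 rad/s, tcp=0.4618 0.2788 0.5936 m, u=12.0372 -5.4993 -1.9155 N·m.
t=0.8550 s (step 57): ang=-0.5552 0.3264 -3.2436 rad, dq=-0.8330 0.2237 -0.7244 rad/s, tcp=0.4628 0.3000 0.5819 m, u=12.8029 -6.6812 -2.4936 N·m.
t=0.9000 s (step 60): ang=-0.5767 0.3365 -3.2473 rad, dq=-0.1902 0.2404 0.3313 rad/s, tcp=0.4663 0.3120 0.5711 m, u=9.5408 -7.0270 -2.2268 N·m.
t=0.9450 s (step 63): ang=-0.5777 0.3488 -3.2281 rad, dq=0.1037 0.3059 0.4476 rad/s, tcp=0.4714 0.3156 0.5624 m, u=6.3372 -7.0343 -1.7094 N·m.
t=0.9900 s (step 66): ang=-0.5702 0.3636 -3.2104 rad, dq=0.2149 0.3489 0.3272 rad/s, tcp=0.4771 0.3143 0.5553 m, u=4.3712 -7.0150 -1.3097 N·m.
t=1.0350 s (step 69): ang=-0.5596 0.3797 -3.1982 rad, dq=0.2511 0.3599 0.2238 rad/s, tcp=0.4829 0.3106 0.5493 m, u=3.3927 -7.0277 -1.0701 N·m.
t=1.0800 s (step 72): ang=-0.5479 0.3957 -3.1892 rad, dq=0.2633 0.3510 0.1815 rad/s, tcp=0.4884 0.3060 0.5439 m, u=2.9441 -7.0583 -0.9349 N·m.
t=1.1250 s (step 75): ang=-0.5359 0.4111 -3.1812 rad, dq=0.2694 0.3337 0.1799 rad/s, tcp=0.4935 0.3012 0.5389 m, u=2.7128 -7.0884 -0.8485 N·m.
t=1.1700 s (step 78): ang=-0.5237 0.4257 -3.1727 rad, dq=0.2732 0.3146 0.1938 rad/s, tcp=0.4982 0.2965 0.5343 m, u=2.5513 -7.1097 -0.7791 N·m.
t=1.2150 s (step 81): ang=-0.5114 0.4394 -3.1636 rad, dq=0.2744 0.2963 0.2086 rad/s, tcp=0.5025 0.2920 0.5299 m, u=2.4111 -7.1223 -0.7140 N·m.
t=1.2600 s (step 84): ang=-0.4991 0.4524 -3.1540 rad, dq=0.2729 0.2797 0.2197 rad/s, tcp=0.5065 0.2877 0.5258 m, u=2.2841 -7.1289 -0.6501 N·m.
t=1.3050 s (step 87): ang=-0.4868 0.4646 -3.1439 rad, dq=0.2694 0.2648 0.2272 rad/s, tcp=0.5101 0.2837 0.5219 m, u=2.1718 -7.1322 -0.5872 N·m.
t=1.3500 s (step 90): ang=-0.4748 0.4762 -3.1335 rad, dq=0.2648 0.2514 0.2329 rad/s, tcp=0.5134 0.2799 0.5182 m, u=2.0749 -7.1334 -0.5257 N·m.
t=1.3950 s (step 93): ang=-0.4630 0.4873 -3.1228 rad, dq=0.2600 0.2396 0.2380 rad/s, tcp=0.5165 0.2764 0.5147 m, u=1.9915 -7.1330 -0.4652 N·m.
t=1.4400 s (step 96): ang=-0.4514 0.4978 -3.1120 rad, dq=0.2557 0.2292 0.2437 rad/s, tcp=0.5193 0.2731 0.5113 m, u=1.9185 -7.1309 -0.4053 N·m.
t=1.4850 s (step 99): ang=-0.4400 0.5079 -3.1008 rad, dq=0.2526 0.2202 0.2504 rad/s, tcp=0.5219 0.2701 0.5081 m, u=1.8533 -7.1266 -0.3453 N·m.
t=1.5300 s (step 102): ang=-0.4286 0.5176 -3.0893 rad, dq=0.2509 0.2128 0.2584 rad/s, tcp=0.5243 0.2673 0.5050 m, u=1.7938 -7.1198 -0.2844 N·m.
t=1.5750 s (step 105): ang=-0.4173 0.5271 -3.0775 rad, dq=0.2511 0.2070 0.2682 rad/s, tcp=0.5266 0.2647 0.5020 m, u=1.7386 -7.1102 -0.2221 N·m.
t=1.6200 s (step 108): ang=-0.4060 0.5363 -3.0651 rad, dq=0.2534 0.2028 0.2800 rad/s, tcp=0.5287 0.2622 0.4991 m, u=1.6870 -7.0975 -0.1577 N·m.
t=1.6650 s (step 111): ang=-0.3945 0.5453 -3.0521 rad, dq=0.2584 0.2005 0.2945 rad/s, tcp=0.5307 0.2599 0.4963 m, u=1.6388 -7.0812 -0.0905 N·m.
t=1.7100 s (step 114): ang=-0.3827 0.5544 -3.0384 rad, dq=0.2665 0.2003 0.3125 rad/s, tcp=0.5326 0.2576 0.4936 m, u=1.5945 -7.0610 -0.0198 N·m.
t=1.7550 s (step 117): ang=-0.3704 0.5634 -3.0238 rad, dq=0.2786 0.2026 0.3351 rad/s, tcp=0.5344 0.2555 0.4909 m.


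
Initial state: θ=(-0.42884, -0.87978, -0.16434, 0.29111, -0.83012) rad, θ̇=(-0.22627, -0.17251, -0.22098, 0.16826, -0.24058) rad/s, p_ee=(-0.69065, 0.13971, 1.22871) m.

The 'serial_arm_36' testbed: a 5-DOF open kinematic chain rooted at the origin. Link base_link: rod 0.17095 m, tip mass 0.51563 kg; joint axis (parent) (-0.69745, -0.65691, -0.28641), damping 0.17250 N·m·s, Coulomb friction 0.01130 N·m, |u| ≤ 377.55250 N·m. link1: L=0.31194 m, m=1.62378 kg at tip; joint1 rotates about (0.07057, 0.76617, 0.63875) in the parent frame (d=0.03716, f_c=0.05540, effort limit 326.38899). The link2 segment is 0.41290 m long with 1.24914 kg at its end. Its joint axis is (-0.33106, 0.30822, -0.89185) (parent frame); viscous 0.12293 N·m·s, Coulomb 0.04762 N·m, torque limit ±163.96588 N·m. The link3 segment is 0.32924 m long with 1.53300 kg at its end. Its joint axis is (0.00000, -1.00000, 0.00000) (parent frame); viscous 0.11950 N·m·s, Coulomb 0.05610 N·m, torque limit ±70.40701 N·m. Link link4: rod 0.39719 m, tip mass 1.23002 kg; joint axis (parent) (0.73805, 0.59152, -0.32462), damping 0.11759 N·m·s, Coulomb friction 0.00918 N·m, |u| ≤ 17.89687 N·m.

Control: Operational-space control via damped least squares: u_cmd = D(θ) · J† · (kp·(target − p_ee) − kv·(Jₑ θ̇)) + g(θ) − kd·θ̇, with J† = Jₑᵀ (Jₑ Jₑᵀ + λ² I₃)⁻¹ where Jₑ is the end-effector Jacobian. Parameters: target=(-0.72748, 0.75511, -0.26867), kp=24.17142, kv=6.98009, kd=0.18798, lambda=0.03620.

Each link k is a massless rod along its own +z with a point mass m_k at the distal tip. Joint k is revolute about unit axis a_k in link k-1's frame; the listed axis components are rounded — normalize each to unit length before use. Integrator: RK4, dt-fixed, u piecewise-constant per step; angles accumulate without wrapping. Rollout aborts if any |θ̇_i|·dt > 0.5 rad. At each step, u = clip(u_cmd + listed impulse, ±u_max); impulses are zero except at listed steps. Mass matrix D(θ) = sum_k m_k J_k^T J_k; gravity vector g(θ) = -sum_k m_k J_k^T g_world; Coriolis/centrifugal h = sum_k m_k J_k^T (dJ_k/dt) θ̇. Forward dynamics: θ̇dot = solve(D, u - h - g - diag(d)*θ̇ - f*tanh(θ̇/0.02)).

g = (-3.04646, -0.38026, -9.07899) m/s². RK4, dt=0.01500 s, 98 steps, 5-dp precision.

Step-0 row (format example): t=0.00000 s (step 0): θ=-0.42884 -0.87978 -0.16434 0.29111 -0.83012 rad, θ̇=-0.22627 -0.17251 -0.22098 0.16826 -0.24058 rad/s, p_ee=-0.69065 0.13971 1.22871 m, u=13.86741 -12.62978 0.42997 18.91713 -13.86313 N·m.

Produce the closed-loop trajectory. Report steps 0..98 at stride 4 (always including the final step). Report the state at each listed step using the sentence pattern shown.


t=0.06000 s (step 4): θ=-0.46348 -0.89889 -0.17154 0.38050 -0.92474 rad, θ̇=-0.75268 -0.35646 -0.07292 2.62336 -2.47722 rad/s, p_ee=-0.69452 0.15730 1.16086 m, u=16.58359 -11.67450 4.73329 9.40460 -6.83442 N·m.
t=0.12000 s (step 8): θ=-0.49966 -0.91522 -0.17899 0.58141 -1.07919 rad, θ̇=-0.34196 -0.17583 -0.21123 3.89365 -2.41356 rad/s, p_ee=-0.69008 0.20006 1.01238 m, u=22.09228 -14.19216 8.57845 2.30295 -1.56254 N·m.
t=0.18000 s (step 12): θ=-0.49832 -0.92526 -0.20019 0.82584 -1.19474 rad, θ̇=0.39865 -0.21372 -0.51207 4.10504 -1.37079 rad/s, p_ee=-0.67443 0.24902 0.82802 m, u=17.18182 -10.27880 11.73738 -4.26347 1.64353 N·m.
t=0.24000 s (step 16): θ=-0.45423 -0.94864 -0.24123 1.05607 -1.24253 rad, θ̇=1.04300 -0.60458 -0.84356 3.45112 -0.25511 rad/s, p_ee=-0.65468 0.30019 0.64121 m, u=4.15517 -0.99137 13.62862 -8.72545 2.41410 N·m.
t=0.30000 s (step 20): θ=-0.37753 -0.99972 -0.29809 1.22715 -1.23448 rad, θ̇=1.49553 -1.06467 -1.00286 2.18467 0.43113 rad/s, p_ee=-0.63979 0.35432 0.46864 m, u=-12.10349 10.28038 14.33714 -10.11772 1.43707 N·m.
t=0.36000 s (step 24): θ=-0.27557 -1.06781 -0.35425 1.31532 -1.20261 rad, θ̇=1.92117 -1.09781 -0.79939 0.77573 0.54868 rad/s, p_ee=-0.63444 0.41064 0.31462 m, u=-27.20944 20.41787 14.10551 -9.10107 -0.12829 N·m.
t=0.42000 s (step 28): θ=-0.14574 -1.11951 -0.38723 1.32698 -1.17573 rad, θ̇=2.41854 -0.53623 -0.25772 -0.30556 0.32440 rad/s, p_ee=-0.63822 0.46709 0.17947 m, u=-38.87048 27.96977 13.09139 -7.14430 -1.49681 N·m.
t=0.48000 s (step 32): θ=0.01111 -1.12922 -0.38535 1.28689 -1.16545 rad, θ̇=2.74858 0.17454 0.27751 -0.99584 0.00029 rad/s, p_ee=-0.64828 0.52201 0.06309 m, u=-46.83002 32.96292 11.70566 -5.33969 -2.43397 N·m.
t=0.54000 s (step 36): θ=0.17681 -1.10410 -0.35971 1.21283 -1.17475 rad, θ̇=2.73452 0.62857 0.53745 -1.42758 -0.29363 rad/s, p_ee=-0.66167 0.57399 -0.03493 m, u=-51.68653 35.84262 10.47742 -4.13229 -2.99184 N·m.
t=0.60000 s (step 40): θ=0.33416 -1.05916 -0.32560 1.12042 -1.19801 rad, θ̇=2.48444 0.83744 0.57304 -1.61328 -0.45638 rad/s, p_ee=-0.67615 0.62121 -0.11567 m, u=-54.10806 37.08650 9.60994 -3.57937 -3.26328 N·m.
t=0.66000 s (step 44): θ=0.47220 -1.00751 -0.29343 1.02328 -1.22679 rad, θ̇=2.10880 0.86753 0.49126 -1.59102 -0.48214 rad/s, p_ee=-0.69010 0.66228 -0.18025 m, u=-54.71295 37.19684 9.01691 -3.49611 -3.32217 N·m.
t=0.72000 s (step 48): θ=0.58646 -0.95709 -0.26729 0.93247 -1.25424 rad, θ̇=1.70233 0.80732 0.38181 -1.41272 -0.42215 rad/s, p_ee=-0.70245 0.69659 -0.22992 m, u=-54.01328 36.55223 8.59252 -3.66036 -3.22840 N·m.
t=0.78000 s (step 52): θ=0.67687 -0.91147 -0.24738 0.85533 -1.27705 rad, θ̇=1.31887 0.71282 0.28710 -1.14668 -0.33560 rad/s, p_ee=-0.71258 0.72416 -0.26619 m, u=-52.45599 35.44199 8.27947 -3.90131 -3.03931 N·m.
t=0.84000 s (step 56): θ=0.74564 -0.87181 -0.23239 0.79516 -1.29485 rad, θ̇=0.98281 0.61076 0.21741 -0.85720 -0.26011 rad/s, p_ee=-0.72031 0.74536 -0.29087 m, u=-50.42553 34.09445 8.05593 -4.12199 -2.80646 N·m.
t=0.90000 s (step 60): θ=0.79592 -0.83816 -0.22090 0.75190 -1.30882 rad, θ̇=0.70268 0.51274 0.16892 -0.58923 -0.20832 rad/s, p_ee=-0.72578 0.76082 -0.30599 m, u=-48.22991 32.68581 7.91173 -4.28511 -2.56918 N·m.
t=0.96000 s (step 64): θ=0.83109 -0.81013 -0.21187 0.72346 -1.32031 rad, θ̇=0.47849 0.42363 0.13434 -0.36576 -0.17717 rad/s, p_ee=-0.72933 0.77131 -0.31360 m, u=-46.09363 31.34278 7.83540 -4.38855 -2.35236 N·m.
t=1.02000 s (step 68): θ=0.85439 -0.78712 -0.20464 0.70691 -1.33035 rad, θ̇=0.30547 0.34505 0.10761 -0.19302 -0.15820 rad/s, p_ee=-0.73140 0.77769 -0.31563 m, u=-44.16249 30.14684 7.81182 -4.44514 -2.16841 N·m.
t=1.08000 s (step 72): θ=0.86866 -0.76851 -0.19888 0.69930 -1.33940 rad, θ̇=0.17639 0.27679 0.08507 -0.06759 -0.14370 rad/s, p_ee=-0.73239 0.78082 -0.31380 m, u=-42.51613 29.14114 7.82455 -4.47066 -2.02104 N·m.
t=1.14000 s (step 76): θ=0.87627 -0.75380 -0.19443 0.69778 -1.34778 rad, θ̇=0.08090 0.21097 0.06177 0.00319 -0.14341 rad/s, p_ee=-0.73266 0.78151 -0.30951 m, u=-41.15480 28.32018 7.85519 -4.47016 -1.90630 N·m.
t=1.20000 s (step 80): θ=0.87888 -0.74331 -0.19157 0.69838 -1.35715 rad, θ̇=0.01028 0.14047 0.03418 0.01379 -0.16671 rad/s, p_ee=-0.73251 0.78052 -0.30377 m, u=-40.06113 27.66682 7.89426 -4.44850 -1.82039 N·m.
t=1.26000 s (step 84): θ=0.87809 -0.73654 -0.19021 0.69931 -1.36740 rad, θ̇=-0.03295 0.08761 0.01255 0.01666 -0.17209 rad/s, p_ee=-0.73218 0.77847 -0.29749 m, u=-39.29745 27.21963 7.94611 -4.43805 -1.76502 N·m.
t=1.32000 s (step 88): θ=0.87529 -0.73254 -0.18993 0.70034 -1.37749 rad, θ̇=-0.05816 0.04719 -0.00232 0.01773 -0.16234 rad/s, p_ee=-0.73179 0.77585 -0.29135 m, u=-38.80930 26.94530 7.98943 -4.43742 -1.73229 N·m.
t=1.38000 s (step 92): θ=0.87137 -0.73066 -0.19038 0.70142 -1.38670 rad, θ̇=-0.07038 0.01763 -0.01176 0.01842 -0.14380 rad/s, p_ee=-0.73139 0.77304 -0.28576 m, u=-38.53065 26.79985 8.02391 -4.44436 -1.71531 N·m.
t=1.44000 s (step 96): θ=0.86715 -0.73006 -0.19126 0.70259 -1.39468 rad, θ̇=-0.06858 0.00466 -0.01696 0.02083 -0.12184 rad/s, p_ee=-0.73099 0.77025 -0.28094 m, u=-38.39880 26.74169 8.06034 -4.45780 -1.70903 N·m.
t=1.47000 s (step 98): θ=0.86515 -0.72996 -0.19179 0.70323 -1.39817 rad, θ̇=-0.06434 0.00217 -0.01843 0.02141 -0.11145 rad/s, p_ee=-0.73082 0.76890 -0.27885 m.
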